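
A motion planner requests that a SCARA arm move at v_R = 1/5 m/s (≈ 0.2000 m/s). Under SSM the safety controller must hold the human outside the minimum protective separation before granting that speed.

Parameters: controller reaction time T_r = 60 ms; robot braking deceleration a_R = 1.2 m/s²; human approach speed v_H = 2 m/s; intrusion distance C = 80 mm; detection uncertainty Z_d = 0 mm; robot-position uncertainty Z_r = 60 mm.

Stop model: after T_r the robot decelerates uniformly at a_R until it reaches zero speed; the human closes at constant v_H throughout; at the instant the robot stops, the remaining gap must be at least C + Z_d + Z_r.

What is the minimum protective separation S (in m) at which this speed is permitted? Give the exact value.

S_min = 311/500 m = 0.6220 m

braking lasts T_s = (1/5)/(6/5) = 0.1667 s
robot in T_r: 0.2000·0.0600 = 0.0120 m
braking distance = 0.2000²/(2·1.2000) = 0.0167 m
person approaches 2.0000·(0.0600+0.1667) = 0.4533 m
C+Z_d+Z_r = 0.0800+0.0000+0.0600 = 0.1400 m
S_min ≈ 0.0120+0.0167+0.4533+0.1400  ⇒  S_min = 311/500 m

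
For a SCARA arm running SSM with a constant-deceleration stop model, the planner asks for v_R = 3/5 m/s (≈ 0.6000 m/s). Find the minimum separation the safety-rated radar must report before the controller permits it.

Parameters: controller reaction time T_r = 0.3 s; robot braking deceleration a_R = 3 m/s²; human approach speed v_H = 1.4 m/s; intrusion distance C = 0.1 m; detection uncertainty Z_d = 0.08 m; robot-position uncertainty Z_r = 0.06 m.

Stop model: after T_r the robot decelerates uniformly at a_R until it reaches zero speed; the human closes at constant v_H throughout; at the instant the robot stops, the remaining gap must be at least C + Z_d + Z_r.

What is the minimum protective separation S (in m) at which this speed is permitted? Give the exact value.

braking lasts T_s = (3/5)/3 = 0.2000 s
robot covers v_R·T_r = 0.6000·0.3000 = 0.1800 m before braking
robot under decel: 0.6000²/(2·3.0000) = 0.0600 m
person approaches 1.4000·(0.3000+0.2000) = 0.7000 m
residual clearance needed = 0.1000+0.0800+0.0600 = 0.2400 m
S_min ≈ 0.1800+0.0600+0.7000+0.2400  ⇒  S_min = 59/50 m

S_min = 59/50 m = 1.1800 m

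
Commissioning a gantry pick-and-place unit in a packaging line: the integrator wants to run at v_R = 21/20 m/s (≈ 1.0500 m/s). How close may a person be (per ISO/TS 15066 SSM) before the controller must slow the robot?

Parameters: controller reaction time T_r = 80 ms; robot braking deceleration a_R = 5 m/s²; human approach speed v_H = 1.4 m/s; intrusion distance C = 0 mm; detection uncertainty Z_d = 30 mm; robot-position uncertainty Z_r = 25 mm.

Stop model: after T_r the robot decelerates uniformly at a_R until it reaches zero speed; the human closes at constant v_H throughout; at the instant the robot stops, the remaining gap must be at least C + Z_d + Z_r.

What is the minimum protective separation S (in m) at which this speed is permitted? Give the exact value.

S_min = 2621/4000 m = 0.6552 m

stop time T_s = (21/20)/5 = 0.2100 s
reaction-phase robot travel = 1.0500·0.0800 = 0.0840 m
braking distance = 1.0500²/(2·5.0000) = 0.1103 m
person approaches 1.4000·(0.0800+0.2100) = 0.4060 m
C+Z_d+Z_r = 0.0000+0.0300+0.0250 = 0.0550 m
S_min ≈ 0.0840+0.1103+0.4060+0.0550  ⇒  S_min = 2621/4000 m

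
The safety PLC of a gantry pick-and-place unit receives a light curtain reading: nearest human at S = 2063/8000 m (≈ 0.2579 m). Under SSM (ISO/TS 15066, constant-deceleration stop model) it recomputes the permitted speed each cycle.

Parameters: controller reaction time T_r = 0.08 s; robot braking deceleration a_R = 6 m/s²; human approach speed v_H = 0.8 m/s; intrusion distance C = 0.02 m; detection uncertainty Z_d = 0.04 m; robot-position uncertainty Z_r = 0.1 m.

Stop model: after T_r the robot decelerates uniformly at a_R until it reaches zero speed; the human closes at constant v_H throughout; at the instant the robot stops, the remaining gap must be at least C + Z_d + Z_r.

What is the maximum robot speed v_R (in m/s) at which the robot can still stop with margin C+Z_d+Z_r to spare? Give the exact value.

at the boundary: (1/12)·v² + (16/75)·v + (-271/8000) = 0
  disc = (16/75)² − 4·(1/12)·(-271/8000) = 20449/360000 ; √disc = 143/600
  v_R = (−(16/75) + 143/600) / (2·(1/12)) = 3/20 m/s
check:
braking lasts T_s = (3/20)/6 = 0.0250 s
robot covers v_R·T_r = 0.1500·0.0800 = 0.0120 m before braking
robot covers 0.1500·0.0250 − ½·6.0000·0.0250² = 0.0019 m while stopping
person approaches 0.8000·(0.0800+0.0250) = 0.0840 m
residual clearance needed = 0.0200+0.0400+0.1000 = 0.1600 m
sum ≈ 0.0120+0.0019+0.0840+0.1600 ≈ 0.2579 m = S ✓

v_R_max = 3/20 m/s = 0.1500 m/s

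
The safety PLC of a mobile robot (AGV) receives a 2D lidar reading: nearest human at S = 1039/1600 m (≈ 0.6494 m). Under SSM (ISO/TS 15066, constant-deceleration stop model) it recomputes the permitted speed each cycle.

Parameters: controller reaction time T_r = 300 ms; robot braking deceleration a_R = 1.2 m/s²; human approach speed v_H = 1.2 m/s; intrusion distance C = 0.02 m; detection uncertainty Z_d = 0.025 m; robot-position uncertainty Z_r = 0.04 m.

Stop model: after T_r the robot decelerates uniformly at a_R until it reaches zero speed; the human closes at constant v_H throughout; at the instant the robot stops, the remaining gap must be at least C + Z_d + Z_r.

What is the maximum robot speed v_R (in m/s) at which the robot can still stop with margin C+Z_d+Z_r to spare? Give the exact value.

v_R_max = 3/20 m/s = 0.1500 m/s

quadratic (5/12)·v² + (13/10)·v + (-327/1600) = 0
  disc = (13/10)² − 4·(5/12)·(-327/1600) = 3249/1600 ; √disc = 57/40
  v_R = (−(13/10) + 57/40) / (2·(5/12)) = 3/20 m/s
check:
braking lasts T_s = (3/20)/(6/5) = 0.1250 s
robot in T_r: 0.1500·0.3000 = 0.0450 m
robot under decel: 0.1500²/(2·1.2000) = 0.0094 m
human over T_r+T_s: 1.2000·(0.3000+0.1250) = 0.5100 m
residual clearance needed = 0.0200+0.0250+0.0400 = 0.0850 m
sum ≈ 0.0450+0.0094+0.5100+0.0850 ≈ 0.6494 m = S ✓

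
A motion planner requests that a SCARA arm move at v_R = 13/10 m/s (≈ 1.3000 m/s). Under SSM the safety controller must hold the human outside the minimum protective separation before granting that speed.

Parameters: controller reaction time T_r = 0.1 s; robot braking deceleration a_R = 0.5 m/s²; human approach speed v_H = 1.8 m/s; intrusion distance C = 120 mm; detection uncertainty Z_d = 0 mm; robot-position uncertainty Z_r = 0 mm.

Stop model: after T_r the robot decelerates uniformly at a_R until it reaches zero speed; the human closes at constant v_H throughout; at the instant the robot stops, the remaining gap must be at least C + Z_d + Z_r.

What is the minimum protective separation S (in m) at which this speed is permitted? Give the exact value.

braking lasts T_s = (13/10)/(1/2) = 2.6000 s
reaction-phase robot travel = 1.3000·0.1000 = 0.1300 m
robot under decel: 1.3000²/(2·0.5000) = 1.6900 m
human over T_r+T_s: 1.8000·(0.1000+2.6000) = 4.8600 m
residual clearance needed = 0.1200+0.0000+0.0000 = 0.1200 m
S_min ≈ 0.1300+1.6900+4.8600+0.1200  ⇒  S_min = 34/5 m

S_min = 34/5 m = 6.8000 m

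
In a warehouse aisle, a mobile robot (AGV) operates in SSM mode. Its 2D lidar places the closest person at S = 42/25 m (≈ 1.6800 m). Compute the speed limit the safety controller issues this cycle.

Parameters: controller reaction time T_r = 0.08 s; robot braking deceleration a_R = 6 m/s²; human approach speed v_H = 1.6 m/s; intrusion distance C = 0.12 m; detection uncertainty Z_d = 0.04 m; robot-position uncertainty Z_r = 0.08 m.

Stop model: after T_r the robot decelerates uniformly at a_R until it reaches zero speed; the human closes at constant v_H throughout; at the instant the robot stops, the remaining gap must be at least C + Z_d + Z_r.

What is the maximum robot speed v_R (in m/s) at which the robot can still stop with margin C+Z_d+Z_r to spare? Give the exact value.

v_R_max = 12/5 m/s = 2.4000 m/s

quadratic (1/12)·v² + (26/75)·v + (-164/125) = 0
  disc = (26/75)² − 4·(1/12)·(-164/125) = 3136/5625 ; √disc = 56/75
  v_R = (−(26/75) + 56/75) / (2·(1/12)) = 12/5 m/s
check:
braking lasts T_s = (12/5)/6 = 0.4000 s
reaction-phase robot travel = 2.4000·0.0800 = 0.1920 m
braking distance = 2.4000²/(2·6.0000) = 0.4800 m
person approaches 1.6000·(0.0800+0.4000) = 0.7680 m
C+Z_d+Z_r = 0.1200+0.0400+0.0800 = 0.2400 m
sum ≈ 0.1920+0.4800+0.7680+0.2400 ≈ 1.6800 m = S ✓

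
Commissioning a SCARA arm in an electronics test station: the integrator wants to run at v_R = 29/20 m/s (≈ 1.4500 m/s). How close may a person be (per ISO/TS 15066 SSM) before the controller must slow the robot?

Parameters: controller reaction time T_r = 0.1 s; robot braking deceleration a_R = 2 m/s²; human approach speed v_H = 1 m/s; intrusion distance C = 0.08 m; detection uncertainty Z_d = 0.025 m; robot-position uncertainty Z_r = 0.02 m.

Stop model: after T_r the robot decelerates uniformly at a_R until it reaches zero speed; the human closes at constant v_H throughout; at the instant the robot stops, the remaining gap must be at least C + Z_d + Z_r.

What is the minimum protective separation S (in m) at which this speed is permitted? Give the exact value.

braking lasts T_s = (29/20)/2 = 0.7250 s
robot in T_r: 1.4500·0.1000 = 0.1450 m
braking distance = 1.4500²/(2·2.0000) = 0.5256 m
human over T_r+T_s: 1.0000·(0.1000+0.7250) = 0.8250 m
residual clearance needed = 0.0800+0.0250+0.0200 = 0.1250 m
S_min ≈ 0.1450+0.5256+0.8250+0.1250  ⇒  S_min = 2593/1600 m

S_min = 2593/1600 m = 1.6206 m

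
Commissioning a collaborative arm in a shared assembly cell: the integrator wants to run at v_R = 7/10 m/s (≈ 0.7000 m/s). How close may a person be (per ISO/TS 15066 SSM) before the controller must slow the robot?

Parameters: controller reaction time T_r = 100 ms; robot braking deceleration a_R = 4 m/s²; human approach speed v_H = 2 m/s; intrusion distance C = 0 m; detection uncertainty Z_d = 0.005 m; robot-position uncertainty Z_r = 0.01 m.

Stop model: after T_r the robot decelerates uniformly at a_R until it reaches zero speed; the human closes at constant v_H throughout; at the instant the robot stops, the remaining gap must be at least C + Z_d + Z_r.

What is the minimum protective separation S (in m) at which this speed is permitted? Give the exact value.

T_s = v_R/a_R = (7/10)/4 = 0.1750 s
reaction-phase robot travel = 0.7000·0.1000 = 0.0700 m
robot under decel: 0.7000²/(2·4.0000) = 0.0612 m
person approaches 2.0000·(0.1000+0.1750) = 0.5500 m
margins: 0.0000+0.0050+0.0100 = 0.0150 m
S_min ≈ 0.0700+0.0612+0.5500+0.0150  ⇒  S_min = 557/800 m

S_min = 557/800 m = 0.6963 m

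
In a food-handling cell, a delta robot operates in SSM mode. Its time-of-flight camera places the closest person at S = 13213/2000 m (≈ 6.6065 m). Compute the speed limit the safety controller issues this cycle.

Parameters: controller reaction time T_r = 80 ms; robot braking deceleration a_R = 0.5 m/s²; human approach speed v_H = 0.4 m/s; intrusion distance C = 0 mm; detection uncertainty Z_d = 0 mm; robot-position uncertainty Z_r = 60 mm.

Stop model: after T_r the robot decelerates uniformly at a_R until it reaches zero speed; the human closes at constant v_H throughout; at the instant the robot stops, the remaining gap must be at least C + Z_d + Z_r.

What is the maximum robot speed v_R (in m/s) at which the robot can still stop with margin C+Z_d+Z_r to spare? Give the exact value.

quadratic (1)·v² + (22/25)·v + (-13029/2000) = 0
  disc = (22/25)² − 4·(1)·(-13029/2000) = 67081/2500 ; √disc = 259/50
  v_R = (−(22/25) + 259/50) / (2·(1)) = 43/20 m/s
check:
stop time T_s = (43/20)/(1/2) = 4.3000 s
reaction-phase robot travel = 2.1500·0.0800 = 0.1720 m
robot under decel: 2.1500²/(2·0.5000) = 4.6225 m
person approaches 0.4000·(0.0800+4.3000) = 1.7520 m
C+Z_d+Z_r = 0.0000+0.0000+0.0600 = 0.0600 m
sum ≈ 0.1720+4.6225+1.7520+0.0600 ≈ 6.6065 m = S ✓

v_R_max = 43/20 m/s = 2.1500 m/s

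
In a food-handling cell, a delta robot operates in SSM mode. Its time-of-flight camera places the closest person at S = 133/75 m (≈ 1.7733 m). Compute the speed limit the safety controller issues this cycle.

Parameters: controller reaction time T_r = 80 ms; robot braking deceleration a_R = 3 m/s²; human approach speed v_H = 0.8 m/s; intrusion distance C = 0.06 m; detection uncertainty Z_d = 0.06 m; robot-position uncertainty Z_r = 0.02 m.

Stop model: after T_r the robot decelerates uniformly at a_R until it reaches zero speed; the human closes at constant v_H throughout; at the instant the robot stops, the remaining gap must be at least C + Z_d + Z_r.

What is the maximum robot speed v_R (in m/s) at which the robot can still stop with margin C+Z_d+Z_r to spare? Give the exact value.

quadratic (1/6)·v² + (26/75)·v + (-1177/750) = 0
  disc = (26/75)² − 4·(1/6)·(-1177/750) = 729/625 ; √disc = 27/25
  v_R = (−(26/75) + 27/25) / (2·(1/6)) = 11/5 m/s
check:
braking lasts T_s = (11/5)/3 = 0.7333 s
robot covers v_R·T_r = 2.2000·0.0800 = 0.1760 m before braking
braking distance = 2.2000²/(2·3.0000) = 0.8067 m
person approaches 0.8000·(0.0800+0.7333) = 0.6507 m
margins: 0.0600+0.0600+0.0200 = 0.1400 m
sum ≈ 0.1760+0.8067+0.6507+0.1400 ≈ 1.7733 m = S ✓

v_R_max = 11/5 m/s = 2.2000 m/s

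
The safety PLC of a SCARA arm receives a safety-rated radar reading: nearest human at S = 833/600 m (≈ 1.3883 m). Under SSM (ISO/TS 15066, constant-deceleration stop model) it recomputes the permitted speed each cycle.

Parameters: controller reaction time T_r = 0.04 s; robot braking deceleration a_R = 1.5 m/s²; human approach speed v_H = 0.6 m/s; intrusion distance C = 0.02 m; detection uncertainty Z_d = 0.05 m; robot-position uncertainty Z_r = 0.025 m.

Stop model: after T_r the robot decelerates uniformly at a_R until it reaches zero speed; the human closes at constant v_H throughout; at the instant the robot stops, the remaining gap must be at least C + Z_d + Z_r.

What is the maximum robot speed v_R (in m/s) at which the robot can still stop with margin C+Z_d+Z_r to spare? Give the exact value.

at the boundary: (1/3)·v² + (11/25)·v + (-476/375) = 0
  disc = (11/25)² − 4·(1/3)·(-476/375) = 10609/5625 ; √disc = 103/75
  v_R = (−(11/25) + 103/75) / (2·(1/3)) = 7/5 m/s
check:
braking lasts T_s = (7/5)/(3/2) = 0.9333 s
robot covers v_R·T_r = 1.4000·0.0400 = 0.0560 m before braking
braking distance = 1.4000²/(2·1.5000) = 0.6533 m
person approaches 0.6000·(0.0400+0.9333) = 0.5840 m
residual clearance needed = 0.0200+0.0500+0.0250 = 0.0950 m
sum ≈ 0.0560+0.6533+0.5840+0.0950 ≈ 1.3883 m = S ✓

v_R_max = 7/5 m/s = 1.4000 m/s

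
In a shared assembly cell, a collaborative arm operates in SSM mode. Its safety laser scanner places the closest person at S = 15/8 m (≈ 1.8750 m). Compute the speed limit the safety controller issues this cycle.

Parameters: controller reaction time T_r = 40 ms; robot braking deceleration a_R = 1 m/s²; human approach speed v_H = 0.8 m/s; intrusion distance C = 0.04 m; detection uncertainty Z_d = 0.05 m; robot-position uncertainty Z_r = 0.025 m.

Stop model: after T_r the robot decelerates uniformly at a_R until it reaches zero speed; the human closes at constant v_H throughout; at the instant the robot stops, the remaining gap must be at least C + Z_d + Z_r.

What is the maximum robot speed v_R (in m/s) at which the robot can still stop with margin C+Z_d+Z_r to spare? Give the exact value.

v_R_max = 6/5 m/s = 1.2000 m/s

collect terms ⇒ (1/2)·v_R² + (21/25)·v_R + (-216/125) = 0
  disc = (21/25)² − 4·(1/2)·(-216/125) = 2601/625 ; √disc = 51/25
  v_R = (−(21/25) + 51/25) / (2·(1/2)) = 6/5 m/s
check:
T_s = v_R/a_R = (6/5)/1 = 1.2000 s
robot covers v_R·T_r = 1.2000·0.0400 = 0.0480 m before braking
robot covers 1.2000·1.2000 − ½·1.0000·1.2000² = 0.7200 m while stopping
human closes 0.8000·1.2400 = 0.9920 m
residual clearance needed = 0.0400+0.0500+0.0250 = 0.1150 m
sum ≈ 0.0480+0.7200+0.9920+0.1150 ≈ 1.8750 m = S ✓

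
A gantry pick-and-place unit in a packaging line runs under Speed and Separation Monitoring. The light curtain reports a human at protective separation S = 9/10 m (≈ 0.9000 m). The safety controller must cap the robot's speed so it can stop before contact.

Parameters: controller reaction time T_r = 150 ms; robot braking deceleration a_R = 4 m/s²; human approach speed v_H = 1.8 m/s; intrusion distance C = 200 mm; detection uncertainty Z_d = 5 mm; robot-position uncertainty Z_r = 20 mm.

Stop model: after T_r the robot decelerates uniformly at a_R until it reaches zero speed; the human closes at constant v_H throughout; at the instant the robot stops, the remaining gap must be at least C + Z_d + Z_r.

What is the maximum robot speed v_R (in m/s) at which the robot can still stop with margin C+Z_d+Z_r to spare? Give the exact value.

v_R_max = 3/5 m/s = 0.6000 m/s

collect terms ⇒ (1/8)·v_R² + (3/5)·v_R + (-81/200) = 0
  disc = (3/5)² − 4·(1/8)·(-81/200) = 9/16 ; √disc = 3/4
  v_R = (−(3/5) + 3/4) / (2·(1/8)) = 3/5 m/s
check:
T_s = v_R/a_R = (3/5)/4 = 0.1500 s
robot in T_r: 0.6000·0.1500 = 0.0900 m
braking distance = 0.6000²/(2·4.0000) = 0.0450 m
human over T_r+T_s: 1.8000·(0.1500+0.1500) = 0.5400 m
residual clearance needed = 0.2000+0.0050+0.0200 = 0.2250 m
sum ≈ 0.0900+0.0450+0.5400+0.2250 ≈ 0.9000 m = S ✓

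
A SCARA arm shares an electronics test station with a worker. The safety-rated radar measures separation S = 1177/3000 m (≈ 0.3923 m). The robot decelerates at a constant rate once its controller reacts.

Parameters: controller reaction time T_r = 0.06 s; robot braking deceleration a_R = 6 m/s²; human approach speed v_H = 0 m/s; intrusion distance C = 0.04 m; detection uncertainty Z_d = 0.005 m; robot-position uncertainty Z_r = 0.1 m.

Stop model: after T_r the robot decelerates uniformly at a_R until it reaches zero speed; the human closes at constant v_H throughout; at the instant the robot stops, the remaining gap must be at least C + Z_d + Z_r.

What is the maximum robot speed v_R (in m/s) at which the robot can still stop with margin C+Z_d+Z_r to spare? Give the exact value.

v_R_max = 7/5 m/s = 1.4000 m/s

at the boundary: (1/12)·v² + (3/50)·v + (-371/1500) = 0
  disc = (3/50)² − 4·(1/12)·(-371/1500) = 484/5625 ; √disc = 22/75
  v_R = (−(3/50) + 22/75) / (2·(1/12)) = 7/5 m/s
check:
T_s = v_R/a_R = (7/5)/6 = 0.2333 s
robot covers v_R·T_r = 1.4000·0.0600 = 0.0840 m before braking
robot under decel: 1.4000²/(2·6.0000) = 0.1633 m
person approaches 0.0000·(0.0600+0.2333) = 0.0000 m
margins: 0.0400+0.0050+0.1000 = 0.1450 m
sum ≈ 0.0840+0.1633+0.0000+0.1450 ≈ 0.3923 m = S ✓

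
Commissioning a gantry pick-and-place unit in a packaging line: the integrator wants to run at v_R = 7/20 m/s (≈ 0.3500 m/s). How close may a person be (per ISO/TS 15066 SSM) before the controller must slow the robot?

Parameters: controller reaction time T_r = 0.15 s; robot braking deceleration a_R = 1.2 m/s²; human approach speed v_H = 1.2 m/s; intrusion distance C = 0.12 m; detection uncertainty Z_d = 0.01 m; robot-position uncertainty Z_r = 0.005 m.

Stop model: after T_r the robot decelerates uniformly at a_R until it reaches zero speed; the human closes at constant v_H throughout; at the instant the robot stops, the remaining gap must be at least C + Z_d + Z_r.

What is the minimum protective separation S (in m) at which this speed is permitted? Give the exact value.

S_min = 3689/4800 m = 0.7685 m

braking lasts T_s = (7/20)/(6/5) = 0.2917 s
robot covers v_R·T_r = 0.3500·0.1500 = 0.0525 m before braking
braking distance = 0.3500²/(2·1.2000) = 0.0510 m
human closes 1.2000·0.4417 = 0.5300 m
C+Z_d+Z_r = 0.1200+0.0100+0.0050 = 0.1350 m
S_min ≈ 0.0525+0.0510+0.5300+0.1350  ⇒  S_min = 3689/4800 m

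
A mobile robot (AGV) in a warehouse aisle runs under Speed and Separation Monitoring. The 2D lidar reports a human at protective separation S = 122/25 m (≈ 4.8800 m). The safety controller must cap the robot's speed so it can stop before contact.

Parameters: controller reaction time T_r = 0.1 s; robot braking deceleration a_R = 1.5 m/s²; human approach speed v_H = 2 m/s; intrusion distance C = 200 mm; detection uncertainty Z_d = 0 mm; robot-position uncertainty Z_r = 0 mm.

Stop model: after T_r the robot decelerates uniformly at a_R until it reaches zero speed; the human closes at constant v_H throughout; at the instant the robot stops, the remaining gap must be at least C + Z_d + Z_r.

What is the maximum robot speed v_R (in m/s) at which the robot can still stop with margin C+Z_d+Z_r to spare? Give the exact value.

v_R_max = 21/10 m/s = 2.1000 m/s

at the boundary: (1/3)·v² + (43/30)·v + (-112/25) = 0
  disc = (43/30)² − 4·(1/3)·(-112/25) = 289/36 ; √disc = 17/6
  v_R = (−(43/30) + 17/6) / (2·(1/3)) = 21/10 m/s
check:
braking lasts T_s = (21/10)/(3/2) = 1.4000 s
reaction-phase robot travel = 2.1000·0.1000 = 0.2100 m
robot covers 2.1000·1.4000 − ½·1.5000·1.4000² = 1.4700 m while stopping
human over T_r+T_s: 2.0000·(0.1000+1.4000) = 3.0000 m
margins: 0.2000+0.0000+0.0000 = 0.2000 m
sum ≈ 0.2100+1.4700+3.0000+0.2000 ≈ 4.8800 m = S ✓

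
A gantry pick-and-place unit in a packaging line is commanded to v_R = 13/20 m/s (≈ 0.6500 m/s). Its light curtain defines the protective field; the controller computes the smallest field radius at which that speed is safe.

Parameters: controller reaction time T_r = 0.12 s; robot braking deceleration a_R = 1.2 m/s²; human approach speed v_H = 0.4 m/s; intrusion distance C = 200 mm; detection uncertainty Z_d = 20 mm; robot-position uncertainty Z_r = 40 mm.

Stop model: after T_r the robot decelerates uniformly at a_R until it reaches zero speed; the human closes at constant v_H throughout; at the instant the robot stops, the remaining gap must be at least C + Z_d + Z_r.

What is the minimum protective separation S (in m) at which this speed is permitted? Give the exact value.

S_min = 18689/24000 m = 0.7787 m

stop time T_s = (13/20)/(6/5) = 0.5417 s
reaction-phase robot travel = 0.6500·0.1200 = 0.0780 m
braking distance = 0.6500²/(2·1.2000) = 0.1760 m
human closes 0.4000·0.6617 = 0.2647 m
C+Z_d+Z_r = 0.2000+0.0200+0.0400 = 0.2600 m
S_min ≈ 0.0780+0.1760+0.2647+0.2600  ⇒  S_min = 18689/24000 m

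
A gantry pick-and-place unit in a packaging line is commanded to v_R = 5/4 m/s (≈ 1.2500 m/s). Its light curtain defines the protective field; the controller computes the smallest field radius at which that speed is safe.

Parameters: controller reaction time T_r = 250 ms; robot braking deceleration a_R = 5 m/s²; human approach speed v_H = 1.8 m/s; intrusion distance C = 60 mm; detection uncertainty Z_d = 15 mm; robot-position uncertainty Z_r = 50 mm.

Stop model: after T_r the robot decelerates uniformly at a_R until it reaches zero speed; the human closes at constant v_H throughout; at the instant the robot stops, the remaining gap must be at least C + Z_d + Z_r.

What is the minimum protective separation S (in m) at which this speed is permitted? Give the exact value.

braking lasts T_s = (5/4)/5 = 0.2500 s
robot covers v_R·T_r = 1.2500·0.2500 = 0.3125 m before braking
braking distance = 1.2500²/(2·5.0000) = 0.1562 m
person approaches 1.8000·(0.2500+0.2500) = 0.9000 m
C+Z_d+Z_r = 0.0600+0.0150+0.0500 = 0.1250 m
S_min ≈ 0.3125+0.1562+0.9000+0.1250  ⇒  S_min = 239/160 m

S_min = 239/160 m = 1.4937 m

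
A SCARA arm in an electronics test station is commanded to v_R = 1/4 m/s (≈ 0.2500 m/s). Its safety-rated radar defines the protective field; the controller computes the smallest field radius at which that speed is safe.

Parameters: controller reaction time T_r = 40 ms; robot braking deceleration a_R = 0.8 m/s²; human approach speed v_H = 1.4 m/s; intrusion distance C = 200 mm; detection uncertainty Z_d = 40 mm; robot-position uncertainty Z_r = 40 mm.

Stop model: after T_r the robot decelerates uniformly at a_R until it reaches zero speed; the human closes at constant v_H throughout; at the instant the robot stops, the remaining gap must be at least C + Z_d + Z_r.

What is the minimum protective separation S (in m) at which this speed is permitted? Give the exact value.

T_s = v_R/a_R = (1/4)/(4/5) = 0.3125 s
reaction-phase robot travel = 0.2500·0.0400 = 0.0100 m
robot under decel: 0.2500²/(2·0.8000) = 0.0391 m
person approaches 1.4000·(0.0400+0.3125) = 0.4935 m
residual clearance needed = 0.2000+0.0400+0.0400 = 0.2800 m
S_min ≈ 0.0100+0.0391+0.4935+0.2800  ⇒  S_min = 13161/16000 m

S_min = 13161/16000 m = 0.8226 m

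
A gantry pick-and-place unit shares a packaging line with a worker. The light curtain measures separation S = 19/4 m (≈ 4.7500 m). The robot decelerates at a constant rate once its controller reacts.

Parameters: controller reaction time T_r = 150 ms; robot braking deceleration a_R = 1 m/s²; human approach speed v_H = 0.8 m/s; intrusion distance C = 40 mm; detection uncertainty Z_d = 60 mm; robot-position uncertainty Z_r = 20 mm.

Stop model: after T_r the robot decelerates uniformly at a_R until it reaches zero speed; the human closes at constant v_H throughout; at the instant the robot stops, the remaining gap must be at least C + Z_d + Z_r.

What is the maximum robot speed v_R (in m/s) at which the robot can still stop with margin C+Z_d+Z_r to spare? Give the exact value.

v_R_max = 11/5 m/s = 2.2000 m/s

at the boundary: (1/2)·v² + (19/20)·v + (-451/100) = 0
  disc = (19/20)² − 4·(1/2)·(-451/100) = 3969/400 ; √disc = 63/20
  v_R = (−(19/20) + 63/20) / (2·(1/2)) = 11/5 m/s
check:
braking lasts T_s = (11/5)/1 = 2.2000 s
robot in T_r: 2.2000·0.1500 = 0.3300 m
braking distance = 2.2000²/(2·1.0000) = 2.4200 m
human closes 0.8000·2.3500 = 1.8800 m
residual clearance needed = 0.0400+0.0600+0.0200 = 0.1200 m
sum ≈ 0.3300+2.4200+1.8800+0.1200 ≈ 4.7500 m = S ✓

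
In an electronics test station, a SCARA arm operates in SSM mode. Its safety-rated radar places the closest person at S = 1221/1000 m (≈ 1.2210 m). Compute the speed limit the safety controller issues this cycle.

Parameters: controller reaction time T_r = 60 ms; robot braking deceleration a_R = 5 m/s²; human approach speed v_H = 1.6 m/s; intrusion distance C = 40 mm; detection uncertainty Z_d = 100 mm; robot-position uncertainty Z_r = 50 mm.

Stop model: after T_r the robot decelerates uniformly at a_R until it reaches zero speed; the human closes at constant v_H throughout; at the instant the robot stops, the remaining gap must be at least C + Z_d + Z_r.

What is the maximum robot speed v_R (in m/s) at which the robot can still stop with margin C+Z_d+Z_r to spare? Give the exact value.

v_R_max = 17/10 m/s = 1.7000 m/s

at the boundary: (1/10)·v² + (19/50)·v + (-187/200) = 0
  disc = (19/50)² − 4·(1/10)·(-187/200) = 324/625 ; √disc = 18/25
  v_R = (−(19/50) + 18/25) / (2·(1/10)) = 17/10 m/s
check:
stop time T_s = (17/10)/5 = 0.3400 s
robot in T_r: 1.7000·0.0600 = 0.1020 m
robot under decel: 1.7000²/(2·5.0000) = 0.2890 m
human closes 1.6000·0.4000 = 0.6400 m
margins: 0.0400+0.1000+0.0500 = 0.1900 m
sum ≈ 0.1020+0.2890+0.6400+0.1900 ≈ 1.2210 m = S ✓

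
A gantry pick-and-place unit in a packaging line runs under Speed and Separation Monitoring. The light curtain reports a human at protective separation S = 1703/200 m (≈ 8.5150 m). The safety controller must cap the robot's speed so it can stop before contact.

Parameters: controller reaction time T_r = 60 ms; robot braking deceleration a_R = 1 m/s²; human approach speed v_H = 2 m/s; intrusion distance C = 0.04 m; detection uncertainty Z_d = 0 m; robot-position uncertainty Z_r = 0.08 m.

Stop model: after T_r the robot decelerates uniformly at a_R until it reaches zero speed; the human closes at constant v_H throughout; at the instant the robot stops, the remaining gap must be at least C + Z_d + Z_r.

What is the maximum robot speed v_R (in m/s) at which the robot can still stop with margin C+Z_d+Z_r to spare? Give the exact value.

at the boundary: (1/2)·v² + (103/50)·v + (-331/40) = 0
  disc = (103/50)² − 4·(1/2)·(-331/40) = 12996/625 ; √disc = 114/25
  v_R = (−(103/50) + 114/25) / (2·(1/2)) = 5/2 m/s
check:
stop time T_s = (5/2)/1 = 2.5000 s
robot in T_r: 2.5000·0.0600 = 0.1500 m
robot under decel: 2.5000²/(2·1.0000) = 3.1250 m
human closes 2.0000·2.5600 = 5.1200 m
residual clearance needed = 0.0400+0.0000+0.0800 = 0.1200 m
sum ≈ 0.1500+3.1250+5.1200+0.1200 ≈ 8.5150 m = S ✓

v_R_max = 5/2 m/s = 2.5000 m/s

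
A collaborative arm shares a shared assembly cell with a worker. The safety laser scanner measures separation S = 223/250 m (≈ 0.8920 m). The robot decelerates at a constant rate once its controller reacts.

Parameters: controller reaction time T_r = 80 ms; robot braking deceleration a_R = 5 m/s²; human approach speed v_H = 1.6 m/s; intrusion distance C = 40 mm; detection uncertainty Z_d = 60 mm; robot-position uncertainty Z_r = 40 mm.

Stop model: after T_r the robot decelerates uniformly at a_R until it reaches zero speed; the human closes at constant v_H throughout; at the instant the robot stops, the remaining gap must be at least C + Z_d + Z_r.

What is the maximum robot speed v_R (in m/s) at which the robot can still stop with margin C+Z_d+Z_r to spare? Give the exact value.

v_R_max = 6/5 m/s = 1.2000 m/s

at the boundary: (1/10)·v² + (2/5)·v + (-78/125) = 0
  disc = (2/5)² − 4·(1/10)·(-78/125) = 256/625 ; √disc = 16/25
  v_R = (−(2/5) + 16/25) / (2·(1/10)) = 6/5 m/s
check:
T_s = v_R/a_R = (6/5)/5 = 0.2400 s
robot in T_r: 1.2000·0.0800 = 0.0960 m
robot covers 1.2000·0.2400 − ½·5.0000·0.2400² = 0.1440 m while stopping
human closes 1.6000·0.3200 = 0.5120 m
C+Z_d+Z_r = 0.0400+0.0600+0.0400 = 0.1400 m
sum ≈ 0.0960+0.1440+0.5120+0.1400 ≈ 0.8920 m = S ✓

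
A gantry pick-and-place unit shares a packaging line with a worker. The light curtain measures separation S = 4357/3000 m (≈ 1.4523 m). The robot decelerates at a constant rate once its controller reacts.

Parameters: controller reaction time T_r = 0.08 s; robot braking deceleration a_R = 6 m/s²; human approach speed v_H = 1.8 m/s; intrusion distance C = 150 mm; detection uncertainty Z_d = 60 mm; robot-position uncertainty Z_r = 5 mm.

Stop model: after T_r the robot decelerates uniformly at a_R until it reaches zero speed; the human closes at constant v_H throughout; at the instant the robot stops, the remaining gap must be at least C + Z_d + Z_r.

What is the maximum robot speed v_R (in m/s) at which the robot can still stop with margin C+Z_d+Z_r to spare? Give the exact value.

v_R_max = 2 m/s = 2.0000 m/s

quadratic (1/12)·v² + (19/50)·v + (-82/75) = 0
  disc = (19/50)² − 4·(1/12)·(-82/75) = 11449/22500 ; √disc = 107/150
  v_R = (−(19/50) + 107/150) / (2·(1/12)) = 2 m/s
check:
braking lasts T_s = 2/6 = 0.3333 s
reaction-phase robot travel = 2.0000·0.0800 = 0.1600 m
braking distance = 2.0000²/(2·6.0000) = 0.3333 m
person approaches 1.8000·(0.0800+0.3333) = 0.7440 m
residual clearance needed = 0.1500+0.0600+0.0050 = 0.2150 m
sum ≈ 0.1600+0.3333+0.7440+0.2150 ≈ 1.4523 m = S ✓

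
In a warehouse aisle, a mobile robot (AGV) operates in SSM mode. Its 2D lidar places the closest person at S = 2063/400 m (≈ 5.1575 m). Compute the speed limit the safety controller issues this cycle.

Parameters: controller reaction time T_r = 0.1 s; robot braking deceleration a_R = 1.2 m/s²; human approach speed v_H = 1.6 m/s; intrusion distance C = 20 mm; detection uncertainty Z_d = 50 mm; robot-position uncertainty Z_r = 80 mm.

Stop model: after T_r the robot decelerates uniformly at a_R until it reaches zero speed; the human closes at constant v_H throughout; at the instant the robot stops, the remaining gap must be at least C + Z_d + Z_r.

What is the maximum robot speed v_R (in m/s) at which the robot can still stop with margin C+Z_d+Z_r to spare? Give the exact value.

v_R_max = 21/10 m/s = 2.1000 m/s

at the boundary: (5/12)·v² + (43/30)·v + (-1939/400) = 0
  disc = (43/30)² − 4·(5/12)·(-1939/400) = 36481/3600 ; √disc = 191/60
  v_R = (−(43/30) + 191/60) / (2·(5/12)) = 21/10 m/s
check:
braking lasts T_s = (21/10)/(6/5) = 1.7500 s
robot in T_r: 2.1000·0.1000 = 0.2100 m
robot under decel: 2.1000²/(2·1.2000) = 1.8375 m
human over T_r+T_s: 1.6000·(0.1000+1.7500) = 2.9600 m
margins: 0.0200+0.0500+0.0800 = 0.1500 m
sum ≈ 0.2100+1.8375+2.9600+0.1500 ≈ 5.1575 m = S ✓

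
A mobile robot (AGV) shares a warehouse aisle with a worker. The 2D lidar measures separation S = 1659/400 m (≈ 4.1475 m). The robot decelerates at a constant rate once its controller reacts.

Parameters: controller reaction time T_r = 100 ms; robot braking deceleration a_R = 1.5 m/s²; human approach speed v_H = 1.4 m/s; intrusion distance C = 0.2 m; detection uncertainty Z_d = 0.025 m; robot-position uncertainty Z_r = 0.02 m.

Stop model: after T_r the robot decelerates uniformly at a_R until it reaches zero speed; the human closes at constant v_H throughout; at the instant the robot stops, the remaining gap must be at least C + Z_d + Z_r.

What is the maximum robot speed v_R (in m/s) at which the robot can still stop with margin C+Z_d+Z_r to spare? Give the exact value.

v_R_max = 43/20 m/s = 2.1500 m/s

quadratic (1/3)·v² + (31/30)·v + (-301/80) = 0
  disc = (31/30)² − 4·(1/3)·(-301/80) = 1369/225 ; √disc = 37/15
  v_R = (−(31/30) + 37/15) / (2·(1/3)) = 43/20 m/s
check:
braking lasts T_s = (43/20)/(3/2) = 1.4333 s
reaction-phase robot travel = 2.1500·0.1000 = 0.2150 m
robot covers 2.1500·1.4333 − ½·1.5000·1.4333² = 1.5408 m while stopping
human closes 1.4000·1.5333 = 2.1467 m
residual clearance needed = 0.2000+0.0250+0.0200 = 0.2450 m
sum ≈ 0.2150+1.5408+2.1467+0.2450 ≈ 4.1475 m = S ✓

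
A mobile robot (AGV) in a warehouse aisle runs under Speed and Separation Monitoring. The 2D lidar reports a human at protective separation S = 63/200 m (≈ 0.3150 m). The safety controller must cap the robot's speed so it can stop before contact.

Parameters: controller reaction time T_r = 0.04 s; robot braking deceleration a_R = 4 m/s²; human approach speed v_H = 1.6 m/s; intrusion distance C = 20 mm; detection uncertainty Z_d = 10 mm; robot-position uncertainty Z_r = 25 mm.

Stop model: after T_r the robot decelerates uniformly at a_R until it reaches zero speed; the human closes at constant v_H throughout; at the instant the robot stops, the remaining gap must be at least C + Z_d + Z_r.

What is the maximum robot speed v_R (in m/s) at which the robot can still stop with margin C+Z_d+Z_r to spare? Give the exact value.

at the boundary: (1/8)·v² + (11/25)·v + (-49/250) = 0
  disc = (11/25)² − 4·(1/8)·(-49/250) = 729/2500 ; √disc = 27/50
  v_R = (−(11/25) + 27/50) / (2·(1/8)) = 2/5 m/s
check:
braking lasts T_s = (2/5)/4 = 0.1000 s
reaction-phase robot travel = 0.4000·0.0400 = 0.0160 m
robot covers 0.4000·0.1000 − ½·4.0000·0.1000² = 0.0200 m while stopping
human over T_r+T_s: 1.6000·(0.0400+0.1000) = 0.2240 m
residual clearance needed = 0.0200+0.0100+0.0250 = 0.0550 m
sum ≈ 0.0160+0.0200+0.2240+0.0550 ≈ 0.3150 m = S ✓

v_R_max = 2/5 m/s = 0.4000 m/s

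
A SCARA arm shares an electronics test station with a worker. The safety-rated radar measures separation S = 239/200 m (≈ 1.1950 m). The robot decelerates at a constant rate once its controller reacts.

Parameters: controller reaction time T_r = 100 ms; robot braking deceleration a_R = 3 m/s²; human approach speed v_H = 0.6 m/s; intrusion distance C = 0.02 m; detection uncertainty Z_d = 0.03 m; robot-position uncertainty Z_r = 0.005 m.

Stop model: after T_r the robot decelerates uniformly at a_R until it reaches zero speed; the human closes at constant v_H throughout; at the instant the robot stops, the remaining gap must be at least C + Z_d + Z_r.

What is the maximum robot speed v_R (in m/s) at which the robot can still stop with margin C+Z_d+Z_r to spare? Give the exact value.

v_R_max = 9/5 m/s = 1.8000 m/s

quadratic (1/6)·v² + (3/10)·v + (-27/25) = 0
  disc = (3/10)² − 4·(1/6)·(-27/25) = 81/100 ; √disc = 9/10
  v_R = (−(3/10) + 9/10) / (2·(1/6)) = 9/5 m/s
check:
braking lasts T_s = (9/5)/3 = 0.6000 s
robot covers v_R·T_r = 1.8000·0.1000 = 0.1800 m before braking
robot under decel: 1.8000²/(2·3.0000) = 0.5400 m
human closes 0.6000·0.7000 = 0.4200 m
residual clearance needed = 0.0200+0.0300+0.0050 = 0.0550 m
sum ≈ 0.1800+0.5400+0.4200+0.0550 ≈ 1.1950 m = S ✓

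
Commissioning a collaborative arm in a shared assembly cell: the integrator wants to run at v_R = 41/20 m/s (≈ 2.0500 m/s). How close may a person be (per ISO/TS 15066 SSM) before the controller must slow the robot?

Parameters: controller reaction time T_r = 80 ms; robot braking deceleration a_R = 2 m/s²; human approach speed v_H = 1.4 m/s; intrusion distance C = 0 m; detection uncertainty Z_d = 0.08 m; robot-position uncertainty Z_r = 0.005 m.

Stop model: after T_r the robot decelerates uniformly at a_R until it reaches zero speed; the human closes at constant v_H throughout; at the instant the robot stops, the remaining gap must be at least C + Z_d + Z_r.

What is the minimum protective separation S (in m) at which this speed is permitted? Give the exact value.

S_min = 22773/8000 m = 2.8466 m

T_s = v_R/a_R = (41/20)/2 = 1.0250 s
robot in T_r: 2.0500·0.0800 = 0.1640 m
robot under decel: 2.0500²/(2·2.0000) = 1.0506 m
human over T_r+T_s: 1.4000·(0.0800+1.0250) = 1.5470 m
C+Z_d+Z_r = 0.0000+0.0800+0.0050 = 0.0850 m
S_min ≈ 0.1640+1.0506+1.5470+0.0850  ⇒  S_min = 22773/8000 m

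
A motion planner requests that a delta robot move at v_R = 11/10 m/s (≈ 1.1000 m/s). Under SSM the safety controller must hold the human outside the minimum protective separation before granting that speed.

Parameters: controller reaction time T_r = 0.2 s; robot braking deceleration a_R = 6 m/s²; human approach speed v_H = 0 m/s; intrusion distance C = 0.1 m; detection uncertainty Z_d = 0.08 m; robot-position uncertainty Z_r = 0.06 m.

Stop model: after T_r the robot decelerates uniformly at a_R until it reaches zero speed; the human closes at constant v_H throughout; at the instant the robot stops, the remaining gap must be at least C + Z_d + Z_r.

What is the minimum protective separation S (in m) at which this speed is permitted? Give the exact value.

stop time T_s = (11/10)/6 = 0.1833 s
reaction-phase robot travel = 1.1000·0.2000 = 0.2200 m
braking distance = 1.1000²/(2·6.0000) = 0.1008 m
human closes 0.0000·0.3833 = 0.0000 m
margins: 0.1000+0.0800+0.0600 = 0.2400 m
S_min ≈ 0.2200+0.1008+0.0000+0.2400  ⇒  S_min = 673/1200 m

S_min = 673/1200 m = 0.5608 m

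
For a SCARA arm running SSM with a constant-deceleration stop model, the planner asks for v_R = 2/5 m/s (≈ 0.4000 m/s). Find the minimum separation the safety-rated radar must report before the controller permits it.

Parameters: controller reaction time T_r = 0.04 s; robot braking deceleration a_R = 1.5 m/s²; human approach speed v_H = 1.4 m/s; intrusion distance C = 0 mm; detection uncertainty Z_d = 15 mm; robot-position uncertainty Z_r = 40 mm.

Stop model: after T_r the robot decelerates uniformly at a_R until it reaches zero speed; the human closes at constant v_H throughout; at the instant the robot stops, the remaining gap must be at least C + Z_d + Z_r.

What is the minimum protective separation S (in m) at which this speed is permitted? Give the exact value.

S_min = 1661/3000 m = 0.5537 m

T_s = v_R/a_R = (2/5)/(3/2) = 0.2667 s
robot covers v_R·T_r = 0.4000·0.0400 = 0.0160 m before braking
braking distance = 0.4000²/(2·1.5000) = 0.0533 m
person approaches 1.4000·(0.0400+0.2667) = 0.4293 m
residual clearance needed = 0.0000+0.0150+0.0400 = 0.0550 m
S_min ≈ 0.0160+0.0533+0.4293+0.0550  ⇒  S_min = 1661/3000 m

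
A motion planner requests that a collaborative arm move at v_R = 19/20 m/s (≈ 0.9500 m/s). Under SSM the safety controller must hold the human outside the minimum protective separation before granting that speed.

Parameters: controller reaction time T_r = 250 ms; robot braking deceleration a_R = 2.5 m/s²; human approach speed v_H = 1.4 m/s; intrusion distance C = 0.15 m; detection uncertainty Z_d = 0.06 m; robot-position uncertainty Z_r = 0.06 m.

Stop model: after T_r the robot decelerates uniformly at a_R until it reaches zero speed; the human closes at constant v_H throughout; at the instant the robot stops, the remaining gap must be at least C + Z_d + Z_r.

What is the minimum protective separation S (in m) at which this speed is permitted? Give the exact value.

stop time T_s = (19/20)/(5/2) = 0.3800 s
robot in T_r: 0.9500·0.2500 = 0.2375 m
robot covers 0.9500·0.3800 − ½·2.5000·0.3800² = 0.1805 m while stopping
human over T_r+T_s: 1.4000·(0.2500+0.3800) = 0.8820 m
margins: 0.1500+0.0600+0.0600 = 0.2700 m
S_min ≈ 0.2375+0.1805+0.8820+0.2700  ⇒  S_min = 157/100 m

S_min = 157/100 m = 1.5700 m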